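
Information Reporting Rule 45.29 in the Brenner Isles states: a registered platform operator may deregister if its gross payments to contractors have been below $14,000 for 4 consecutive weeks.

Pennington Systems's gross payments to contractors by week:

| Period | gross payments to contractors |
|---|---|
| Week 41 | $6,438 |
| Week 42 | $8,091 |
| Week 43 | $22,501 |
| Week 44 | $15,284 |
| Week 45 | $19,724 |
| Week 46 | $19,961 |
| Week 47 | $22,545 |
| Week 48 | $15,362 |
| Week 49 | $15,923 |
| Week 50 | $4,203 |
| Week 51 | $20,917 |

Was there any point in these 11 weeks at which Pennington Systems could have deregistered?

Weeks below $14,000: Week 41, Week 42, Week 50.
Longest run of consecutive weeks below the threshold: 2.
2 < 4, so Pennington Systems never became eligible.

No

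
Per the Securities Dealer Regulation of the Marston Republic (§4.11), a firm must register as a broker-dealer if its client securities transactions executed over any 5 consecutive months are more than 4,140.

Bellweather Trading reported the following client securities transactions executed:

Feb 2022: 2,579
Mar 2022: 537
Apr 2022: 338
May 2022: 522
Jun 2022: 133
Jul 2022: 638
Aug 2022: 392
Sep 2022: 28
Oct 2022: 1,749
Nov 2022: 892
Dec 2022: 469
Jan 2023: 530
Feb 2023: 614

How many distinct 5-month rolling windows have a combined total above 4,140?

Feb 2022–Jun 2022: 2,579 + 537 + 338 + 522 + 133 = 4,109 (under)
Mar 2022–Jul 2022: 537 + 338 + 522 + 133 + 638 = 2,168 (under)
Apr 2022–Aug 2022: 338 + 522 + 133 + 638 + 392 = 2,023 (under)
May 2022–Sep 2022: 522 + 133 + 638 + 392 + 28 = 1,713 (under)
Jun 2022–Oct 2022: 133 + 638 + 392 + 28 + 1,749 = 2,940 (under)
Jul 2022–Nov 2022: 638 + 392 + 28 + 1,749 + 892 = 3,699 (under)
Aug 2022–Dec 2022: 392 + 28 + 1,749 + 892 + 469 = 3,530 (under)
Sep 2022–Jan 2023: 28 + 1,749 + 892 + 469 + 530 = 3,668 (under)
Oct 2022–Feb 2023: 1,749 + 892 + 469 + 530 + 614 = 4,254 (over)
1 window exceeds the threshold.

1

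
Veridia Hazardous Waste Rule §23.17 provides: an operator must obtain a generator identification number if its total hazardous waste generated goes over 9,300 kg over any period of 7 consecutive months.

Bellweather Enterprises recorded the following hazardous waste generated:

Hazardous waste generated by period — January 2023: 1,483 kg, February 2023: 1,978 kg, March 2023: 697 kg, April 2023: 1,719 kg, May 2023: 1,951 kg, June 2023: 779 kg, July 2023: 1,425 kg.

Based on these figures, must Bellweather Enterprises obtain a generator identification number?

Total hazardous waste generated: 1,483 kg + 1,978 kg + 697 kg + 1,719 kg + 1,951 kg + 779 kg + 1,425 kg = 10,032 kg.
10,032 kg > 9,300 kg, so the threshold is exceeded.

Yes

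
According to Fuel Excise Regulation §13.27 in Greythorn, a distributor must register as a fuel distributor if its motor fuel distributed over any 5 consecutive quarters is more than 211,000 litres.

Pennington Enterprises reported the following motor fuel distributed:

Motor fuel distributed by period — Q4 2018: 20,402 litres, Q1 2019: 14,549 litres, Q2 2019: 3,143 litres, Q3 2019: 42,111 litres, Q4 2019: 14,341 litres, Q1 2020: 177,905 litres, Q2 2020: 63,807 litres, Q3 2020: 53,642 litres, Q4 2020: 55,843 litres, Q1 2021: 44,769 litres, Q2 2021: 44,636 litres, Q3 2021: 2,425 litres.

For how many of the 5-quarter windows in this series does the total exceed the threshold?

Q4 2018–Q4 2019: 20,402 litres + 14,549 litres + 3,143 litres + 42,111 litres + 14,341 litres = 94,546 litres (under)
Q1 2019–Q1 2020: 14,549 litres + 3,143 litres + 42,111 litres + 14,341 litres + 177,905 litres = 252,049 litres (over)
Q2 2019–Q2 2020: 3,143 litres + 42,111 litres + 14,341 litres + 177,905 litres + 63,807 litres = 301,307 litres (over)
Q3 2019–Q3 2020: 42,111 litres + 14,341 litres + 177,905 litres + 63,807 litres + 53,642 litres = 351,806 litres (over)
Q4 2019–Q4 2020: 14,341 litres + 177,905 litres + 63,807 litres + 53,642 litres + 55,843 litres = 365,538 litres (over)
Q1 2020–Q1 2021: 177,905 litres + 63,807 litres + 53,642 litres + 55,843 litres + 44,769 litres = 395,966 litres (over)
Q2 2020–Q2 2021: 63,807 litres + 53,642 litres + 55,843 litres + 44,769 litres + 44,636 litres = 262,697 litres (over)
Q3 2020–Q3 2021: 53,642 litres + 55,843 litres + 44,769 litres + 44,636 litres + 2,425 litres = 201,315 litres (under)
6 windows exceed the threshold.

6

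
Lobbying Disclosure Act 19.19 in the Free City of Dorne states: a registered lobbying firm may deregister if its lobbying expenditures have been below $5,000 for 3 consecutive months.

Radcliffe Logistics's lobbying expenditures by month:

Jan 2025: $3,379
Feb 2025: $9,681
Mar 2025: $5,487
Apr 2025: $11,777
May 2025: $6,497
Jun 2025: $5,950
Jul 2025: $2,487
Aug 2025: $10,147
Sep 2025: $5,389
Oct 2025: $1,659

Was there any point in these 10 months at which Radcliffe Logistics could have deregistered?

Months below $5,000: Jan 2025, Jul 2025, Oct 2025.
Longest run of consecutive months below the threshold: 1.
1 < 3, so Radcliffe Logistics never became eligible.

No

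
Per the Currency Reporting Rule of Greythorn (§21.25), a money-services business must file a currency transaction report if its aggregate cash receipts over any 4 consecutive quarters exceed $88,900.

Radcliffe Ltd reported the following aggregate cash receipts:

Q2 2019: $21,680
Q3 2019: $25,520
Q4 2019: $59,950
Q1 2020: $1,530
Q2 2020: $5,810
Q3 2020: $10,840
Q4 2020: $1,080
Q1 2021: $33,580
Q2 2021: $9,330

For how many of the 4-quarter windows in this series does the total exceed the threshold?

Q2 2019–Q1 2020: $21,680 + $25,520 + $59,950 + $1,530 = $108,680 (over)
Q3 2019–Q2 2020: $25,520 + $59,950 + $1,530 + $5,810 = $92,810 (over)
Q4 2019–Q3 2020: $59,950 + $1,530 + $5,810 + $10,840 = $78,130 (under)
Q1 2020–Q4 2020: $1,530 + $5,810 + $10,840 + $1,080 = $19,260 (under)
Q2 2020–Q1 2021: $5,810 + $10,840 + $1,080 + $33,580 = $51,310 (under)
Q3 2020–Q2 2021: $10,840 + $1,080 + $33,580 + $9,330 = $54,830 (under)
2 windows exceed the threshold.

2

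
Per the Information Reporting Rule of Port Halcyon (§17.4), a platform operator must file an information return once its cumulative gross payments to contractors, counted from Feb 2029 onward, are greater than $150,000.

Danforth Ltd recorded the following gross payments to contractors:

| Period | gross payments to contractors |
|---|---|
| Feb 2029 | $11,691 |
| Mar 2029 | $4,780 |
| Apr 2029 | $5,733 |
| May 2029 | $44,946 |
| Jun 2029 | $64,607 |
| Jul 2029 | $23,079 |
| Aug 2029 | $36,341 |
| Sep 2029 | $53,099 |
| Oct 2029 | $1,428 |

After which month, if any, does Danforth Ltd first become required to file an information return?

Jul 2029

Through Feb 2029: $11,691
Through Mar 2029: $16,471
Through Apr 2029: $22,204
Through May 2029: $67,150
Through Jun 2029: $131,757
Through Jul 2029: $154,836 ← exceeds threshold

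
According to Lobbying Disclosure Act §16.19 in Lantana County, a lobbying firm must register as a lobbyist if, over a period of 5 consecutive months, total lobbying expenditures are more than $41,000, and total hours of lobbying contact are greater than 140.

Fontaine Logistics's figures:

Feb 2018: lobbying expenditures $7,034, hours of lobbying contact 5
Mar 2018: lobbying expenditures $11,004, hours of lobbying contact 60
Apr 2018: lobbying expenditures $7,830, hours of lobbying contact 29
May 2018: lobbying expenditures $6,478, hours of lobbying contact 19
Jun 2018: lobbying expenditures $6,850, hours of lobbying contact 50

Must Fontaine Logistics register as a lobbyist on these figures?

Total lobbying expenditures: $7,034 + $11,004 + $7,830 + $6,478 + $6,850 = $39,196 (≤ $41,000).
Total hours of lobbying contact: 5 + 60 + 29 + 19 + 50 = 163 (> 140).
The test is 'and': the rule requires both, and at least one is not exceeded.

No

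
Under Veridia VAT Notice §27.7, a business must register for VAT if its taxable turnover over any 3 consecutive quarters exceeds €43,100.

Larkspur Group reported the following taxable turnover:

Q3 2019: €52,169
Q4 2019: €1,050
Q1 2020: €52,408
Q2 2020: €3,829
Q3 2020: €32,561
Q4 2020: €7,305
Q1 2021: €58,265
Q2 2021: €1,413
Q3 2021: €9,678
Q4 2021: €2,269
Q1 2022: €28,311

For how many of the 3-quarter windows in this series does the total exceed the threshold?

Q3 2019–Q1 2020: €52,169 + €1,050 + €52,408 = €105,627 (over)
Q4 2019–Q2 2020: €1,050 + €52,408 + €3,829 = €57,287 (over)
Q1 2020–Q3 2020: €52,408 + €3,829 + €32,561 = €88,798 (over)
Q2 2020–Q4 2020: €3,829 + €32,561 + €7,305 = €43,695 (over)
Q3 2020–Q1 2021: €32,561 + €7,305 + €58,265 = €98,131 (over)
Q4 2020–Q2 2021: €7,305 + €58,265 + €1,413 = €66,983 (over)
Q1 2021–Q3 2021: €58,265 + €1,413 + €9,678 = €69,356 (over)
Q2 2021–Q4 2021: €1,413 + €9,678 + €2,269 = €13,360 (under)
Q3 2021–Q1 2022: €9,678 + €2,269 + €28,311 = €40,258 (under)
7 windows exceed the threshold.

7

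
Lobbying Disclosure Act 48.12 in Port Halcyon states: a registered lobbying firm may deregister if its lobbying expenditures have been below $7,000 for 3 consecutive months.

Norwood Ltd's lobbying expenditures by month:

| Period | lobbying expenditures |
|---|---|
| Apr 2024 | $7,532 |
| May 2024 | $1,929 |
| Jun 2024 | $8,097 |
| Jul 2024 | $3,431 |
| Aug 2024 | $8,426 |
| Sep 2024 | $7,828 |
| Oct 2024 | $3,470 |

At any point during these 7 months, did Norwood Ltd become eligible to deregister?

No

Months below $7,000: May 2024, Jul 2024, Oct 2024.
Longest run of consecutive months below the threshold: 1.
1 < 3, so Norwood Ltd never became eligible.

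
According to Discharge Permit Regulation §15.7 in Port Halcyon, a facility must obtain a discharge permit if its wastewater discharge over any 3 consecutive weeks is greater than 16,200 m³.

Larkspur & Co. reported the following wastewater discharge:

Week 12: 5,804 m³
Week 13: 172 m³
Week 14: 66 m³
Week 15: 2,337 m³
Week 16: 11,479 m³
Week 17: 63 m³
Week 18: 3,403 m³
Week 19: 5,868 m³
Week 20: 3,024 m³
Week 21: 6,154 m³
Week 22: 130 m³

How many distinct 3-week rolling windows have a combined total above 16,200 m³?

Week 12–Week 14: 5,804 m³ + 172 m³ + 66 m³ = 6,042 m³ (under)
Week 13–Week 15: 172 m³ + 66 m³ + 2,337 m³ = 2,575 m³ (under)
Week 14–Week 16: 66 m³ + 2,337 m³ + 11,479 m³ = 13,882 m³ (under)
Week 15–Week 17: 2,337 m³ + 11,479 m³ + 63 m³ = 13,879 m³ (under)
Week 16–Week 18: 11,479 m³ + 63 m³ + 3,403 m³ = 14,945 m³ (under)
Week 17–Week 19: 63 m³ + 3,403 m³ + 5,868 m³ = 9,334 m³ (under)
Week 18–Week 20: 3,403 m³ + 5,868 m³ + 3,024 m³ = 12,295 m³ (under)
Week 19–Week 21: 5,868 m³ + 3,024 m³ + 6,154 m³ = 15,046 m³ (under)
Week 20–Week 22: 3,024 m³ + 6,154 m³ + 130 m³ = 9,308 m³ (under)
0 windows exceed the threshold.

0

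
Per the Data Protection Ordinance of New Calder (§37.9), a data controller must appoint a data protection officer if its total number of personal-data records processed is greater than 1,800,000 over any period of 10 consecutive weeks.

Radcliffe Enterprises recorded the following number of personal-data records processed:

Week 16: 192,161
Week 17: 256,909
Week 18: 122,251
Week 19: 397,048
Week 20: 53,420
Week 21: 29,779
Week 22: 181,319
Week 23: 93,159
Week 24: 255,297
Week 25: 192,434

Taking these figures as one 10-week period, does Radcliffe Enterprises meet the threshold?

No

Total number of personal-data records processed: 192,161 + 256,909 + 122,251 + 397,048 + 53,420 + 29,779 + 181,319 + 93,159 + 255,297 + 192,434 = 1,773,777.
1,773,777 ≤ 1,800,000, so the threshold is not exceeded.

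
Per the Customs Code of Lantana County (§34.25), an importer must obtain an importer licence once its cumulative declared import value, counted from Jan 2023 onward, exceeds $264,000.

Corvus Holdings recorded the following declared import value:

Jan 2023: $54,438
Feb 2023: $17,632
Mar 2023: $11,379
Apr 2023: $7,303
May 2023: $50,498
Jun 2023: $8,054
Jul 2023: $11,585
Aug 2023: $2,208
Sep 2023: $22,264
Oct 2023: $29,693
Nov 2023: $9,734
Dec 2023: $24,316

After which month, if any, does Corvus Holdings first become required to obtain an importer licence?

Through Jan 2023: $54,438
Through Feb 2023: $72,070
Through Mar 2023: $83,449
Through Apr 2023: $90,752
Through May 2023: $141,250
Through Jun 2023: $149,304
Through Jul 2023: $160,889
Through Aug 2023: $163,097
Through Sep 2023: $185,361
Through Oct 2023: $215,054
Through Nov 2023: $224,788
Through Dec 2023: $249,104
Final cumulative total $249,104 ≤ $264,000; the threshold is never exceeded.

Not triggered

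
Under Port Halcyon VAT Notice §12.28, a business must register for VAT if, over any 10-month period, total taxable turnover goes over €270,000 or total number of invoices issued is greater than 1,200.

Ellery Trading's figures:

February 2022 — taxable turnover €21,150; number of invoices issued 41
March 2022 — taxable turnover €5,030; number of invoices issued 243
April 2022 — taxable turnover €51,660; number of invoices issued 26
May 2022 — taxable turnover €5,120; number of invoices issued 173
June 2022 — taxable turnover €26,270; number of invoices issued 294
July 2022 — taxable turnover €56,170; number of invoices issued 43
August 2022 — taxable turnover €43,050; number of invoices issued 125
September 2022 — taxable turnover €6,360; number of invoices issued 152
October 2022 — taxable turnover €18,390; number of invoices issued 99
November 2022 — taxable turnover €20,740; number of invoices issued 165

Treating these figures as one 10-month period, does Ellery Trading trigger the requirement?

Total taxable turnover: €21,150 + €5,030 + €51,660 + €5,120 + €26,270 + €56,170 + €43,050 + €6,360 + €18,390 + €20,740 = €253,940 (≤ €270,000).
Total number of invoices issued: 41 + 243 + 26 + 173 + 294 + 43 + 125 + 152 + 99 + 165 = 1,361 (> 1,200).
The test is 'or': at least one threshold is exceeded.

Yes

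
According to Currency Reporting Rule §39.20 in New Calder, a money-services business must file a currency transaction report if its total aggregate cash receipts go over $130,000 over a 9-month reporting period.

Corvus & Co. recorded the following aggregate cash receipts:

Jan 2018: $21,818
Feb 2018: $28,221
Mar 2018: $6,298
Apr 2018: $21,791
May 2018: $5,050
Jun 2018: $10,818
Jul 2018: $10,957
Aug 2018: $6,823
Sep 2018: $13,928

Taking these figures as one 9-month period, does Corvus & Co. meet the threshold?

Total aggregate cash receipts: $21,818 + $28,221 + $6,298 + $21,791 + $5,050 + $10,818 + $10,957 + $6,823 + $13,928 = $125,704.
$125,704 ≤ $130,000, so the threshold is not exceeded.

No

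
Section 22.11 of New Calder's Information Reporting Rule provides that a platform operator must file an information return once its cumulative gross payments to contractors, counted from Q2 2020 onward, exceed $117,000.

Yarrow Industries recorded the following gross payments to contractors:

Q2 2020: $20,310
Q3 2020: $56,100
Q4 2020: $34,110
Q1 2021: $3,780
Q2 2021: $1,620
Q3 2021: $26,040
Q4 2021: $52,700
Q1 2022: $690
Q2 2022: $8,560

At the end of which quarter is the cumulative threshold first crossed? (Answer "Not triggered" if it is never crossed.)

Q3 2021

Through Q2 2020: $20,310
Through Q3 2020: $76,410
Through Q4 2020: $110,520
Through Q1 2021: $114,300
Through Q2 2021: $115,920
Through Q3 2021: $141,960 ← exceeds threshold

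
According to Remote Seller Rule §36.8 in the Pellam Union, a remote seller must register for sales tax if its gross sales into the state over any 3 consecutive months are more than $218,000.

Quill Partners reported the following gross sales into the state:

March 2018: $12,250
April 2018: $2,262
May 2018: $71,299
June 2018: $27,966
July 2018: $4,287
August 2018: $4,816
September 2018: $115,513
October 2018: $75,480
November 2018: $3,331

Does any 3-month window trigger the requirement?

No

March 2018–May 2018: $12,250 + $2,262 + $71,299 = $85,811 (under)
April 2018–June 2018: $2,262 + $71,299 + $27,966 = $101,527 (under)
May 2018–July 2018: $71,299 + $27,966 + $4,287 = $103,552 (under)
June 2018–August 2018: $27,966 + $4,287 + $4,816 = $37,069 (under)
July 2018–September 2018: $4,287 + $4,816 + $115,513 = $124,616 (under)
August 2018–October 2018: $4,816 + $115,513 + $75,480 = $195,809 (under)
September 2018–November 2018: $115,513 + $75,480 + $3,331 = $194,324 (under)
No window exceeds $218,000.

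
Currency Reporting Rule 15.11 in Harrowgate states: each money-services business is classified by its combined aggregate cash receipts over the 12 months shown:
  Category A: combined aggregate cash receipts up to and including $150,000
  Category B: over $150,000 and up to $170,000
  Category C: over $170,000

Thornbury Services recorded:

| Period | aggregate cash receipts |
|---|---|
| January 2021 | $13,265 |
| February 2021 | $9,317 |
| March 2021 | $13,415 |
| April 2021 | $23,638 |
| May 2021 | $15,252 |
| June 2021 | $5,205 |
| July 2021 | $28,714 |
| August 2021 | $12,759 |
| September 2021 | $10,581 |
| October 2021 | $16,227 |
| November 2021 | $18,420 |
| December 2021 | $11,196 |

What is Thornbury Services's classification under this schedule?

Category C

Combined aggregate cash receipts: $13,265 + $9,317 + $13,415 + $23,638 + $15,252 + $5,205 + $28,714 + $12,759 + $10,581 + $16,227 + $18,420 + $11,196 = $177,989.
$177,989 > $170,000, so Category C applies.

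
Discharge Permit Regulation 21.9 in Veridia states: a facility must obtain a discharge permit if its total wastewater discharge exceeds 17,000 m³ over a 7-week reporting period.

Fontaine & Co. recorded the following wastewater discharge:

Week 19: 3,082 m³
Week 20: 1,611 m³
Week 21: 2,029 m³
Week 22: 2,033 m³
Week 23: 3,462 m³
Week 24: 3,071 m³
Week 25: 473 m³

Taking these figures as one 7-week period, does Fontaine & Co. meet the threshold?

Total wastewater discharge: 3,082 m³ + 1,611 m³ + 2,029 m³ + 2,033 m³ + 3,462 m³ + 3,071 m³ + 473 m³ = 15,761 m³.
15,761 m³ ≤ 17,000 m³, so the threshold is not exceeded.

No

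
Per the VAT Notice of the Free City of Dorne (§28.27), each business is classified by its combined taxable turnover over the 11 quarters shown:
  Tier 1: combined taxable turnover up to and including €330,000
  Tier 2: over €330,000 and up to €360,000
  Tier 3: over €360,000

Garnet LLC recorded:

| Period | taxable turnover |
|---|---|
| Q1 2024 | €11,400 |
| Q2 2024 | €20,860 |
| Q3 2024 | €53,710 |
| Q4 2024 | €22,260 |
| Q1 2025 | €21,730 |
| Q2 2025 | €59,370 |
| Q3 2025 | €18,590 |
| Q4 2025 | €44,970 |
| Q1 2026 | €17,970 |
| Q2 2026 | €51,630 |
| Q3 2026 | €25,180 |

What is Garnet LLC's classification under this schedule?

Combined taxable turnover: €11,400 + €20,860 + €53,710 + €22,260 + €21,730 + €59,370 + €18,590 + €44,970 + €17,970 + €51,630 + €25,180 = €347,670.
€330,000 < €347,670 ≤ €360,000, so Tier 2 applies.

Tier 2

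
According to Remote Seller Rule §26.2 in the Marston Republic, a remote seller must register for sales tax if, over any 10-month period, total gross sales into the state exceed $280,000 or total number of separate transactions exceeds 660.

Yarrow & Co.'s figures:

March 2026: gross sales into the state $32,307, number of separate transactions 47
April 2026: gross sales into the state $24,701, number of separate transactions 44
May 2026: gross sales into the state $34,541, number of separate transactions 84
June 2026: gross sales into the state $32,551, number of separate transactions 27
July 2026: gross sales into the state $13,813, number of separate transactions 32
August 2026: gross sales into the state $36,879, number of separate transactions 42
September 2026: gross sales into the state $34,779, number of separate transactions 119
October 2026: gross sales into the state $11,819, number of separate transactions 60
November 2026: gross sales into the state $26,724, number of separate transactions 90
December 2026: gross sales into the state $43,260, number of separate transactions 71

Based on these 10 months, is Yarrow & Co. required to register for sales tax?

Total gross sales into the state: $32,307 + $24,701 + $34,541 + $32,551 + $13,813 + $36,879 + $34,779 + $11,819 + $26,724 + $43,260 = $291,374 (> $280,000).
Total number of separate transactions: 47 + 44 + 84 + 27 + 32 + 42 + 119 + 60 + 90 + 71 = 616 (≤ 660).
The test is 'or': at least one threshold is exceeded.

Yes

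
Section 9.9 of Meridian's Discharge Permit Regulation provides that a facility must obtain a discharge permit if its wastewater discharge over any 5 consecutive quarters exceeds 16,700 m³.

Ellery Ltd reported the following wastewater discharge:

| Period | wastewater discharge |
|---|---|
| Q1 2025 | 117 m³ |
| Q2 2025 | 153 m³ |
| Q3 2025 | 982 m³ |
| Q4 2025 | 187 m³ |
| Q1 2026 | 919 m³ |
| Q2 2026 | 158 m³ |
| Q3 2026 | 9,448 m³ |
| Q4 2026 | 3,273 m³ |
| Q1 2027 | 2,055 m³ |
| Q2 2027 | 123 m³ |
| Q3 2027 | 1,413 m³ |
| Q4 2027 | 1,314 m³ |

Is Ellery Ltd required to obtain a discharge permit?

Q1 2025–Q1 2026: 117 m³ + 153 m³ + 982 m³ + 187 m³ + 919 m³ = 2,358 m³ (under)
Q2 2025–Q2 2026: 153 m³ + 982 m³ + 187 m³ + 919 m³ + 158 m³ = 2,399 m³ (under)
Q3 2025–Q3 2026: 982 m³ + 187 m³ + 919 m³ + 158 m³ + 9,448 m³ = 11,694 m³ (under)
Q4 2025–Q4 2026: 187 m³ + 919 m³ + 158 m³ + 9,448 m³ + 3,273 m³ = 13,985 m³ (under)
Q1 2026–Q1 2027: 919 m³ + 158 m³ + 9,448 m³ + 3,273 m³ + 2,055 m³ = 15,853 m³ (under)
Q2 2026–Q2 2027: 158 m³ + 9,448 m³ + 3,273 m³ + 2,055 m³ + 123 m³ = 15,057 m³ (under)
Q3 2026–Q3 2027: 9,448 m³ + 3,273 m³ + 2,055 m³ + 123 m³ + 1,413 m³ = 16,312 m³ (under)
Q4 2026–Q4 2027: 3,273 m³ + 2,055 m³ + 123 m³ + 1,413 m³ + 1,314 m³ = 8,178 m³ (under)
No window exceeds 16,700 m³.

No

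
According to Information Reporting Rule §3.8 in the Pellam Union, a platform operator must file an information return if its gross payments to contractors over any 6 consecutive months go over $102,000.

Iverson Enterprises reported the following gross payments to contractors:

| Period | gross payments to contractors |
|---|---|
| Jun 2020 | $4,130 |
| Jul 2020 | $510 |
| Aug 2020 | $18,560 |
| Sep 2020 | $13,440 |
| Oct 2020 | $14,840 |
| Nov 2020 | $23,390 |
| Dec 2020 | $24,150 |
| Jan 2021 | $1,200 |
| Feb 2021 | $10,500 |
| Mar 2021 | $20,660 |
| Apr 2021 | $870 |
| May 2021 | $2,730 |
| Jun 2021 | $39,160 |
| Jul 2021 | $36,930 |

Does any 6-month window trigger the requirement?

Yes

Jun 2020–Nov 2020: $4,130 + $510 + $18,560 + $13,440 + $14,840 + $23,390 = $74,870 (under)
Jul 2020–Dec 2020: $510 + $18,560 + $13,440 + $14,840 + $23,390 + $24,150 = $94,890 (under)
Aug 2020–Jan 2021: $18,560 + $13,440 + $14,840 + $23,390 + $24,150 + $1,200 = $95,580 (under)
Sep 2020–Feb 2021: $13,440 + $14,840 + $23,390 + $24,150 + $1,200 + $10,500 = $87,520 (under)
Oct 2020–Mar 2021: $14,840 + $23,390 + $24,150 + $1,200 + $10,500 + $20,660 = $94,740 (under)
Nov 2020–Apr 2021: $23,390 + $24,150 + $1,200 + $10,500 + $20,660 + $870 = $80,770 (under)
Dec 2020–May 2021: $24,150 + $1,200 + $10,500 + $20,660 + $870 + $2,730 = $60,110 (under)
Jan 2021–Jun 2021: $1,200 + $10,500 + $20,660 + $870 + $2,730 + $39,160 = $75,120 (under)
Feb 2021–Jul 2021: $10,500 + $20,660 + $870 + $2,730 + $39,160 + $36,930 = $110,850 (over)
At least one window exceeds $102,000.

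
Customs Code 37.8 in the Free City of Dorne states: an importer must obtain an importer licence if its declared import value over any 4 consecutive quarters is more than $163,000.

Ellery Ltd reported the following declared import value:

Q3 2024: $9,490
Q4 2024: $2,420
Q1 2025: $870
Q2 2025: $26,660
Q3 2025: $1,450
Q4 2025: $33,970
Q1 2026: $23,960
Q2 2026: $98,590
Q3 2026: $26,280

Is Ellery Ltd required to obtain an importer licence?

Q3 2024–Q2 2025: $9,490 + $2,420 + $870 + $26,660 = $39,440 (under)
Q4 2024–Q3 2025: $2,420 + $870 + $26,660 + $1,450 = $31,400 (under)
Q1 2025–Q4 2025: $870 + $26,660 + $1,450 + $33,970 = $62,950 (under)
Q2 2025–Q1 2026: $26,660 + $1,450 + $33,970 + $23,960 = $86,040 (under)
Q3 2025–Q2 2026: $1,450 + $33,970 + $23,960 + $98,590 = $157,970 (under)
Q4 2025–Q3 2026: $33,970 + $23,960 + $98,590 + $26,280 = $182,800 (over)
At least one window exceeds $163,000.

Yes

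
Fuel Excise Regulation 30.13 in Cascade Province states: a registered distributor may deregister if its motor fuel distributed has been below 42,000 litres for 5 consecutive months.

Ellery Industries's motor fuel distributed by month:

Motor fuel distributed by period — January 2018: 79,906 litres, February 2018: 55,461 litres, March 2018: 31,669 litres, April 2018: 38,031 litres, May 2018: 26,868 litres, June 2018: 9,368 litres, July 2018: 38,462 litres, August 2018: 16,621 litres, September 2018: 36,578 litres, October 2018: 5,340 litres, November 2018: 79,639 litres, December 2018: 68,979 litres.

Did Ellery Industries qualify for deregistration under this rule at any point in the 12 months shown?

Yes

Months below 42,000 litres: March 2018, April 2018, May 2018, June 2018, July 2018, August 2018, September 2018, October 2018.
Longest run of consecutive months below the threshold: 8.
8 ≥ 5, so Ellery Industries became eligible.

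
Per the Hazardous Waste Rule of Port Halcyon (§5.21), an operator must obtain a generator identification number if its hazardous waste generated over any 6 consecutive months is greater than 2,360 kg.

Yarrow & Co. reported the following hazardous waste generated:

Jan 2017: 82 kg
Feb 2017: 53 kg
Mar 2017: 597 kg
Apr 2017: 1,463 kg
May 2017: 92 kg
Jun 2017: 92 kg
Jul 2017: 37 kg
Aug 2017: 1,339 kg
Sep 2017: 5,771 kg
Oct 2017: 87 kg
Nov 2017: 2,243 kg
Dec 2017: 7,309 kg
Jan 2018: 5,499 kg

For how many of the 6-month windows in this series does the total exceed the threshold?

7

Jan 2017–Jun 2017: 82 kg + 53 kg + 597 kg + 1,463 kg + 92 kg + 92 kg = 2,379 kg (over)
Feb 2017–Jul 2017: 53 kg + 597 kg + 1,463 kg + 92 kg + 92 kg + 37 kg = 2,334 kg (under)
Mar 2017–Aug 2017: 597 kg + 1,463 kg + 92 kg + 92 kg + 37 kg + 1,339 kg = 3,620 kg (over)
Apr 2017–Sep 2017: 1,463 kg + 92 kg + 92 kg + 37 kg + 1,339 kg + 5,771 kg = 8,794 kg (over)
May 2017–Oct 2017: 92 kg + 92 kg + 37 kg + 1,339 kg + 5,771 kg + 87 kg = 7,418 kg (over)
Jun 2017–Nov 2017: 92 kg + 37 kg + 1,339 kg + 5,771 kg + 87 kg + 2,243 kg = 9,569 kg (over)
Jul 2017–Dec 2017: 37 kg + 1,339 kg + 5,771 kg + 87 kg + 2,243 kg + 7,309 kg = 16,786 kg (over)
Aug 2017–Jan 2018: 1,339 kg + 5,771 kg + 87 kg + 2,243 kg + 7,309 kg + 5,499 kg = 22,248 kg (over)
7 windows exceed the threshold.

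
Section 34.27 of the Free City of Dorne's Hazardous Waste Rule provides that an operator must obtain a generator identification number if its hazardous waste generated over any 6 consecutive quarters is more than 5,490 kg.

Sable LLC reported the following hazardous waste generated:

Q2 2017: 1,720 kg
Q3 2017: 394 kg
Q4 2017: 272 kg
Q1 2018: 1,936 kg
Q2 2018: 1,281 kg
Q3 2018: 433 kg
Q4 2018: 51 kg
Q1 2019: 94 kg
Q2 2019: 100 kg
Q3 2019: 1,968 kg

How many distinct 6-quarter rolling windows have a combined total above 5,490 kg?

1

Q2 2017–Q3 2018: 1,720 kg + 394 kg + 272 kg + 1,936 kg + 1,281 kg + 433 kg = 6,036 kg (over)
Q3 2017–Q4 2018: 394 kg + 272 kg + 1,936 kg + 1,281 kg + 433 kg + 51 kg = 4,367 kg (under)
Q4 2017–Q1 2019: 272 kg + 1,936 kg + 1,281 kg + 433 kg + 51 kg + 94 kg = 4,067 kg (under)
Q1 2018–Q2 2019: 1,936 kg + 1,281 kg + 433 kg + 51 kg + 94 kg + 100 kg = 3,895 kg (under)
Q2 2018–Q3 2019: 1,281 kg + 433 kg + 51 kg + 94 kg + 100 kg + 1,968 kg = 3,927 kg (under)
1 window exceeds the threshold.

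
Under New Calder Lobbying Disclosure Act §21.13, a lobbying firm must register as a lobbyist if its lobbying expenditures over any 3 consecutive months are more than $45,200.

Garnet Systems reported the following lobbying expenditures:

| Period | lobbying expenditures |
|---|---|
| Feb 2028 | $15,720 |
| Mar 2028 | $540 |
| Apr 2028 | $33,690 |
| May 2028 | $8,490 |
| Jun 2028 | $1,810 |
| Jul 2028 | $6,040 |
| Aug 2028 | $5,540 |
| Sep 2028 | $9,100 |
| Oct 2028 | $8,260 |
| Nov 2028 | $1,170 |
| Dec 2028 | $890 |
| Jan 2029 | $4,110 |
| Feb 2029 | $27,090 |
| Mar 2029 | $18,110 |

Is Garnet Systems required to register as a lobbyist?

Yes

Feb 2028–Apr 2028: $15,720 + $540 + $33,690 = $49,950 (over)
Mar 2028–May 2028: $540 + $33,690 + $8,490 = $42,720 (under)
Apr 2028–Jun 2028: $33,690 + $8,490 + $1,810 = $43,990 (under)
May 2028–Jul 2028: $8,490 + $1,810 + $6,040 = $16,340 (under)
Jun 2028–Aug 2028: $1,810 + $6,040 + $5,540 = $13,390 (under)
Jul 2028–Sep 2028: $6,040 + $5,540 + $9,100 = $20,680 (under)
Aug 2028–Oct 2028: $5,540 + $9,100 + $8,260 = $22,900 (under)
Sep 2028–Nov 2028: $9,100 + $8,260 + $1,170 = $18,530 (under)
Oct 2028–Dec 2028: $8,260 + $1,170 + $890 = $10,320 (under)
Nov 2028–Jan 2029: $1,170 + $890 + $4,110 = $6,170 (under)
Dec 2028–Feb 2029: $890 + $4,110 + $27,090 = $32,090 (under)
Jan 2029–Mar 2029: $4,110 + $27,090 + $18,110 = $49,310 (over)
At least one window exceeds $45,200.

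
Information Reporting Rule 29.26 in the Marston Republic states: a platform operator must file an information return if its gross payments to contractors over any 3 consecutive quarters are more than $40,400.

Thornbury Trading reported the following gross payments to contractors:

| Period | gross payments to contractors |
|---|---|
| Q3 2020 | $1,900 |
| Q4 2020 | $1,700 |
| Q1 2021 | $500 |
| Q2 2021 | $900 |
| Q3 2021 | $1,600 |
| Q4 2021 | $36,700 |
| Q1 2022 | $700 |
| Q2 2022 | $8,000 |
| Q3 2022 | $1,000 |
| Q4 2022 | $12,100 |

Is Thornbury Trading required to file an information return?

Yes

Q3 2020–Q1 2021: $1,900 + $1,700 + $500 = $4,100 (under)
Q4 2020–Q2 2021: $1,700 + $500 + $900 = $3,100 (under)
Q1 2021–Q3 2021: $500 + $900 + $1,600 = $3,000 (under)
Q2 2021–Q4 2021: $900 + $1,600 + $36,700 = $39,200 (under)
Q3 2021–Q1 2022: $1,600 + $36,700 + $700 = $39,000 (under)
Q4 2021–Q2 2022: $36,700 + $700 + $8,000 = $45,400 (over)
Q1 2022–Q3 2022: $700 + $8,000 + $1,000 = $9,700 (under)
Q2 2022–Q4 2022: $8,000 + $1,000 + $12,100 = $21,100 (under)
At least one window exceeds $40,400.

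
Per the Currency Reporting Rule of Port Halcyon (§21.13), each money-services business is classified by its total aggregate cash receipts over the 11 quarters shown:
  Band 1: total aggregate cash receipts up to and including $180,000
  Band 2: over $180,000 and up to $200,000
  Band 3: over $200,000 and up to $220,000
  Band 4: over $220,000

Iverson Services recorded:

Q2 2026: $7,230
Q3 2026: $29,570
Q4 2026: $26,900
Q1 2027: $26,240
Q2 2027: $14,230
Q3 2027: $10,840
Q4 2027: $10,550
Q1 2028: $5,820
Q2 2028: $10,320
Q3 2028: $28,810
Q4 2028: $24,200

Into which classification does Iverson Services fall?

Band 2

Total aggregate cash receipts: $7,230 + $29,570 + $26,900 + $26,240 + $14,230 + $10,840 + $10,550 + $5,820 + $10,320 + $28,810 + $24,200 = $194,710.
$180,000 < $194,710 ≤ $200,000, so Band 2 applies.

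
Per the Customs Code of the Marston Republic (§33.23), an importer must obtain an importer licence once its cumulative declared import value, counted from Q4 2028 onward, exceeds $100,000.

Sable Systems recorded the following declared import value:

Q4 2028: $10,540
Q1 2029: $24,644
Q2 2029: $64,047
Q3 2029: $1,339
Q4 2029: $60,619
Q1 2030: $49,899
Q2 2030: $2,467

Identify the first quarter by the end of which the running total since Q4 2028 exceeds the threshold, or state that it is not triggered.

Q3 2029

Through Q4 2028: $10,540
Through Q1 2029: $35,184
Through Q2 2029: $99,231
Through Q3 2029: $100,570 ← exceeds threshold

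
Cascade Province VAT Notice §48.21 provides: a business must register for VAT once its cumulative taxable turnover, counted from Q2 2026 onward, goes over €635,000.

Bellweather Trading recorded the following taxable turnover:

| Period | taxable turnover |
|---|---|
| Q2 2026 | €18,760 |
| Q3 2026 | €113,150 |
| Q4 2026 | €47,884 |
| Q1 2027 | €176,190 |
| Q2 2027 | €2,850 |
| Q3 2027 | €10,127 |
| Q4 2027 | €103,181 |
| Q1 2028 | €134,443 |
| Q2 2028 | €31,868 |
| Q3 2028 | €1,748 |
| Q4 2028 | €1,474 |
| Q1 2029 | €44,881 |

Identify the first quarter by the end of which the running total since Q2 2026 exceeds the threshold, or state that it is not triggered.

Q2 2028

Through Q2 2026: €18,760
Through Q3 2026: €131,910
Through Q4 2026: €179,794
Through Q1 2027: €355,984
Through Q2 2027: €358,834
Through Q3 2027: €368,961
Through Q4 2027: €472,142
Through Q1 2028: €606,585
Through Q2 2028: €638,453 ← exceeds threshold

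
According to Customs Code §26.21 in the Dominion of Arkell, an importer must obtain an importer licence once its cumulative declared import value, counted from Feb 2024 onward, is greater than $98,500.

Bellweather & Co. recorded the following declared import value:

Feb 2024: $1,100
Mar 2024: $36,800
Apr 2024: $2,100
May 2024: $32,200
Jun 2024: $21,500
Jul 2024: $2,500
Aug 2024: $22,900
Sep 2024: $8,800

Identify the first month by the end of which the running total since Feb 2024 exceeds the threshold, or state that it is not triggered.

Aug 2024

Through Feb 2024: $1,100
Through Mar 2024: $37,900
Through Apr 2024: $40,000
Through May 2024: $72,200
Through Jun 2024: $93,700
Through Jul 2024: $96,200
Through Aug 2024: $119,100 ← exceeds threshold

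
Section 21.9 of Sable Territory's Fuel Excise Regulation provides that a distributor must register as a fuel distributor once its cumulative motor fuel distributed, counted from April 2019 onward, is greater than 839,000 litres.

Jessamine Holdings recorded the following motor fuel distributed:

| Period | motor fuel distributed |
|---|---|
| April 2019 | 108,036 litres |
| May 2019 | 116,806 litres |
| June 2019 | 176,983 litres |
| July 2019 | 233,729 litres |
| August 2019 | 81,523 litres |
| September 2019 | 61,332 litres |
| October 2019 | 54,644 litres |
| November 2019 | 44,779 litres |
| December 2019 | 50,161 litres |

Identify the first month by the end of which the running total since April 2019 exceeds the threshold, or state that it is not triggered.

Through April 2019: 108,036 litres
Through May 2019: 224,842 litres
Through June 2019: 401,825 litres
Through July 2019: 635,554 litres
Through August 2019: 717,077 litres
Through September 2019: 778,409 litres
Through October 2019: 833,053 litres
Through November 2019: 877,832 litres ← exceeds threshold

November 2019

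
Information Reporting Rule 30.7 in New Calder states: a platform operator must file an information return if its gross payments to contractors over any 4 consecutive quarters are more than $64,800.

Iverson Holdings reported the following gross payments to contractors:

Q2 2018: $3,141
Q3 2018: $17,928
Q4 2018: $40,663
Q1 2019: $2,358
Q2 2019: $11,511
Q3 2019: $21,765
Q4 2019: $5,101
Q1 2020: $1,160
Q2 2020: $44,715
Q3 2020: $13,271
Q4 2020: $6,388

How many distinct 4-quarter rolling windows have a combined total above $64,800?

Q2 2018–Q1 2019: $3,141 + $17,928 + $40,663 + $2,358 = $64,090 (under)
Q3 2018–Q2 2019: $17,928 + $40,663 + $2,358 + $11,511 = $72,460 (over)
Q4 2018–Q3 2019: $40,663 + $2,358 + $11,511 + $21,765 = $76,297 (over)
Q1 2019–Q4 2019: $2,358 + $11,511 + $21,765 + $5,101 = $40,735 (under)
Q2 2019–Q1 2020: $11,511 + $21,765 + $5,101 + $1,160 = $39,537 (under)
Q3 2019–Q2 2020: $21,765 + $5,101 + $1,160 + $44,715 = $72,741 (over)
Q4 2019–Q3 2020: $5,101 + $1,160 + $44,715 + $13,271 = $64,247 (under)
Q1 2020–Q4 2020: $1,160 + $44,715 + $13,271 + $6,388 = $65,534 (over)
4 windows exceed the threshold.

4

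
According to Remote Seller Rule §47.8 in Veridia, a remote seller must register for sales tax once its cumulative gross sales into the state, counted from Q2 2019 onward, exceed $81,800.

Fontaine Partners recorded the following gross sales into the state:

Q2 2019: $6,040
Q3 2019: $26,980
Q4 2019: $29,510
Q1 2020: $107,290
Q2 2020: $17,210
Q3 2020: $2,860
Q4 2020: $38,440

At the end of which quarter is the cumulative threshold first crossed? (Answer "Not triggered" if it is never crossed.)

Through Q2 2019: $6,040
Through Q3 2019: $33,020
Through Q4 2019: $62,530
Through Q1 2020: $169,820 ← exceeds threshold

Q1 2020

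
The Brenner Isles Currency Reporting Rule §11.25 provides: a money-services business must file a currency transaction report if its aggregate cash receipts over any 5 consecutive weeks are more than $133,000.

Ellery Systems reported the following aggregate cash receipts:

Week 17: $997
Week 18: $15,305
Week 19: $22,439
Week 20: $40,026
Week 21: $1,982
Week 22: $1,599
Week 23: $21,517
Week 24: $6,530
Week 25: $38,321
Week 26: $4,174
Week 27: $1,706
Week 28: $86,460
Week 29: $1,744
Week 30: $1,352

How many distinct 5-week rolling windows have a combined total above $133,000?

Week 17–Week 21: $997 + $15,305 + $22,439 + $40,026 + $1,982 = $80,749 (under)
Week 18–Week 22: $15,305 + $22,439 + $40,026 + $1,982 + $1,599 = $81,351 (under)
Week 19–Week 23: $22,439 + $40,026 + $1,982 + $1,599 + $21,517 = $87,563 (under)
Week 20–Week 24: $40,026 + $1,982 + $1,599 + $21,517 + $6,530 = $71,654 (under)
Week 21–Week 25: $1,982 + $1,599 + $21,517 + $6,530 + $38,321 = $69,949 (under)
Week 22–Week 26: $1,599 + $21,517 + $6,530 + $38,321 + $4,174 = $72,141 (under)
Week 23–Week 27: $21,517 + $6,530 + $38,321 + $4,174 + $1,706 = $72,248 (under)
Week 24–Week 28: $6,530 + $38,321 + $4,174 + $1,706 + $86,460 = $137,191 (over)
Week 25–Week 29: $38,321 + $4,174 + $1,706 + $86,460 + $1,744 = $132,405 (under)
Week 26–Week 30: $4,174 + $1,706 + $86,460 + $1,744 + $1,352 = $95,436 (under)
1 window exceeds the threshold.

1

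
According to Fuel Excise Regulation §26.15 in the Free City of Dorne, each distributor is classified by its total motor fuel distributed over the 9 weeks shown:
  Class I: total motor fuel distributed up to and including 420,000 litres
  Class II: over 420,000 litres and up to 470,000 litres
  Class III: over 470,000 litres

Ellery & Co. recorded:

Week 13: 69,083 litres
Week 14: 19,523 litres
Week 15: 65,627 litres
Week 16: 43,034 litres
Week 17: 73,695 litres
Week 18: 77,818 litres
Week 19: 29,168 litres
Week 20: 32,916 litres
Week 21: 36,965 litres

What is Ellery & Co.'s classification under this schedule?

Total motor fuel distributed: 69,083 litres + 19,523 litres + 65,627 litres + 43,034 litres + 73,695 litres + 77,818 litres + 29,168 litres + 32,916 litres + 36,965 litres = 447,829 litres.
420,000 litres < 447,829 litres ≤ 470,000 litres, so Class II applies.

Class II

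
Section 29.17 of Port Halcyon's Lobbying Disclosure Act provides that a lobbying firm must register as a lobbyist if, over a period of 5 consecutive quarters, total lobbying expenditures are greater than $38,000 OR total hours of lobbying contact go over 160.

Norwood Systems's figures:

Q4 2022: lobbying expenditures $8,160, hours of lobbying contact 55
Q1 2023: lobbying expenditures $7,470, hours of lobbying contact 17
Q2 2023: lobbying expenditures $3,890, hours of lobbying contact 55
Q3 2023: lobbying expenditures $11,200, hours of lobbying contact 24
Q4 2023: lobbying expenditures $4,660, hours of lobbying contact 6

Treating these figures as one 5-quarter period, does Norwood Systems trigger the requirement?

No

Total lobbying expenditures: $8,160 + $7,470 + $3,890 + $11,200 + $4,660 = $35,380 (≤ $38,000).
Total hours of lobbying contact: 55 + 17 + 55 + 24 + 6 = 157 (≤ 160).
The test is 'or': neither threshold is exceeded.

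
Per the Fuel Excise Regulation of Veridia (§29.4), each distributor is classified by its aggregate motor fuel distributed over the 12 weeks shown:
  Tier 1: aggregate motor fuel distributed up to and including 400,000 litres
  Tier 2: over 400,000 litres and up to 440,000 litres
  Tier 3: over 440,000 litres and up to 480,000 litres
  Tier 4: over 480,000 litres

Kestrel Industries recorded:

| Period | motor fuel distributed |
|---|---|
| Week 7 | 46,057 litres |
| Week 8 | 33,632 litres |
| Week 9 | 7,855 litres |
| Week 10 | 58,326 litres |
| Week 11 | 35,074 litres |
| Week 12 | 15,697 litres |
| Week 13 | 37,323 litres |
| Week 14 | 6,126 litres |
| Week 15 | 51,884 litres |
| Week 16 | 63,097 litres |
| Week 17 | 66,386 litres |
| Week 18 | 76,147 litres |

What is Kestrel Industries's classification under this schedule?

Aggregate motor fuel distributed: 46,057 litres + 33,632 litres + 7,855 litres + 58,326 litres + 35,074 litres + 15,697 litres + 37,323 litres + 6,126 litres + 51,884 litres + 63,097 litres + 66,386 litres + 76,147 litres = 497,604 litres.
497,604 litres > 480,000 litres, so Tier 4 applies.

Tier 4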